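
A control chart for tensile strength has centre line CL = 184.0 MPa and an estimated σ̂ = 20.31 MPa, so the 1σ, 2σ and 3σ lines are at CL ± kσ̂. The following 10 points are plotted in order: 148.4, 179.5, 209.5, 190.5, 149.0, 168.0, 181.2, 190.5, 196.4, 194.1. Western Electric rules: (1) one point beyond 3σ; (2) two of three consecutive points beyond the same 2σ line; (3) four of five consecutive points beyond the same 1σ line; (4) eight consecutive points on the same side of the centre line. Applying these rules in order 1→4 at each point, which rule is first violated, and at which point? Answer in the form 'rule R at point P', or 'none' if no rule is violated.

Zone of each point (C = within 1σ̂, B = 1σ̂–2σ̂, A = 2σ̂–3σ̂, * = beyond 3σ̂; sign = side of CL): 1:-B, 2:-C, 3:+B, 4:+C, 5:-B, 6:-C, 7:-C, 8:+C, 9:+C, 10:+C
No rule fires across all 10 points.

none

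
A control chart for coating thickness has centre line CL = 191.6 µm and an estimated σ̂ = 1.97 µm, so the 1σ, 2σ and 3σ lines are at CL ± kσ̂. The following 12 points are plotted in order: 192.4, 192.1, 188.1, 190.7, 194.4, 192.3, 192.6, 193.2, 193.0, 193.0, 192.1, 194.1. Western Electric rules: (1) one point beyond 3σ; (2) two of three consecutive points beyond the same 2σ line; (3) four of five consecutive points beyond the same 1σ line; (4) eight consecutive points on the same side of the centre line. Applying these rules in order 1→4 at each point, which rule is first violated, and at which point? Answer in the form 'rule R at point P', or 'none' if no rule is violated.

rule 4 at point 12

Zone of each point (C = within 1σ̂, B = 1σ̂–2σ̂, A = 2σ̂–3σ̂, * = beyond 3σ̂; sign = side of CL): 1:+C, 2:+C, 3:-B, 4:-C, 5:+B, 6:+C, 7:+C, 8:+C, 9:+C, 10:+C, 11:+C, 12:+B
Rule 4 (eight consecutive points on the same side of the centre line) is satisfied at point 12.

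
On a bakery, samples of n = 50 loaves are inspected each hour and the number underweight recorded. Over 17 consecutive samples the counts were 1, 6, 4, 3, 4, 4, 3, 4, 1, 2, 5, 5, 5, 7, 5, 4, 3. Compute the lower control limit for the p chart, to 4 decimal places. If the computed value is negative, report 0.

0.0000

p̄ = Σdᵢ / (k·n) = 66 / (17 × 50) = 0.07765
LCL = p̄ − 3·√(p̄(1−p̄)/n) = 0.07765 − 3 × 0.03785 = -0.03589 → 0 (negative, so LCL = 0)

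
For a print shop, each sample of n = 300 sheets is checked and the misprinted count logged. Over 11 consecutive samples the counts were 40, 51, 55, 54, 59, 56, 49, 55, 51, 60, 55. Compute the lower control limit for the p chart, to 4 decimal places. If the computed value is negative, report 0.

0.1111

p̄ = Σdᵢ / (k·n) = 585 / (11 × 300) = 0.17727
LCL = p̄ − 3·√(p̄(1−p̄)/n) = 0.17727 − 3 × 0.02205 = 0.11113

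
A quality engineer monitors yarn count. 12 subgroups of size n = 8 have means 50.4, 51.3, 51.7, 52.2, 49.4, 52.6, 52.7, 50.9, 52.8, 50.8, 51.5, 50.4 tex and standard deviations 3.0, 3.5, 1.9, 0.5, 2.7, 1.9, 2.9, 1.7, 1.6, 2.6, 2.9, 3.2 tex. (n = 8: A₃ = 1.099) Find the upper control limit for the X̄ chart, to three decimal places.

X̄̄ = (50.4 + 51.3 + 51.7 + 52.2 + 49.4 + 52.6 + 52.7 + 50.9 + 52.8 + 50.8 + 51.5 + 50.4) / 12 = 51.3917
s̄ = (3.0 + 3.5 + 1.9 + 0.5 + 2.7 + 1.9 + 2.9 + 1.7 + 1.6 + 2.6 + 2.9 + 3.2) / 12 = 2.3667
UCL = X̄̄ + A₃·s̄ = 51.3917 + 1.099 × 2.3667 = 53.9926

53.993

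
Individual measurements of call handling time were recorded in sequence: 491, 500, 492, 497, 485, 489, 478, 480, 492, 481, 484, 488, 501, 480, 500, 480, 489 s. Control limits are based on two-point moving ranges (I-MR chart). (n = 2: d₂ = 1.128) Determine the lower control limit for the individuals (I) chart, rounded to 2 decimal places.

461.39

X̄ = (491 + 500 + 492 + 497 + 485 + 489 + 478 + 480 + 492 + 481 + 484 + 488 + 501 + 480 + 500 + 480 + 489) / 17 = 488.6471
Moving ranges: 9, 8, 5, 12, 4, 11, 2, 12, 11, 3, 4, 13, 21, 20, 20, 9; M̄R̄ = 164.0000 / 16 = 10.2500
LCL = X̄ − 3·M̄R̄/d₂ = 488.6471 − 3 × 10.2500 / 1.128 = 461.3864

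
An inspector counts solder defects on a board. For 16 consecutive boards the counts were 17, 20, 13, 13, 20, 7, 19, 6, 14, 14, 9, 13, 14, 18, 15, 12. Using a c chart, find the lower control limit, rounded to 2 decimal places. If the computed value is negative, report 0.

c̄ = (17 + 20 + 13 + 13 + 20 + 7 + 19 + 6 + 14 + 14 + 9 + 13 + 14 + 18 + 15 + 12) / 16 = 224 / 16 = 14.0000
LCL = c̄ − 3√c̄ = 14.0000 − 3 × 3.7417 = 2.7750

2.78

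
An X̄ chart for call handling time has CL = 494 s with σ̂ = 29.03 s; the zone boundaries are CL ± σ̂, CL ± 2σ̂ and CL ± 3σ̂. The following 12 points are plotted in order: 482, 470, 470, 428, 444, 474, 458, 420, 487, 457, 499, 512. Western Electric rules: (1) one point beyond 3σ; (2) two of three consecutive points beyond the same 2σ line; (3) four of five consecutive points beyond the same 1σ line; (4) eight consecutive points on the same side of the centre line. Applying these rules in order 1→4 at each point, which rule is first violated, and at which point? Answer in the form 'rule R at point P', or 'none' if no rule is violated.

Zone of each point (C = within 1σ̂, B = 1σ̂–2σ̂, A = 2σ̂–3σ̂, * = beyond 3σ̂; sign = side of CL): 1:-C, 2:-C, 3:-C, 4:-A, 5:-B, 6:-C, 7:-B, 8:-A, 9:-C, 10:-B, 11:+C, 12:+C
Rule 3 (four of five consecutive points beyond the same 1σ limit) is satisfied at point 8.

rule 3 at point 8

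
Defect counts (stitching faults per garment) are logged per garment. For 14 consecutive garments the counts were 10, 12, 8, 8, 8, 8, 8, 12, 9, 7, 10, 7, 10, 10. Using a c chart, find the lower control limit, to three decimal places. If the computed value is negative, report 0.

c̄ = (10 + 12 + 8 + 8 + 8 + 8 + 8 + 12 + 9 + 7 + 10 + 7 + 10 + 10) / 14 = 127 / 14 = 9.0714
LCL = c̄ − 3√c̄ = 9.0714 − 3 × 3.0119 = 0.0358

0.036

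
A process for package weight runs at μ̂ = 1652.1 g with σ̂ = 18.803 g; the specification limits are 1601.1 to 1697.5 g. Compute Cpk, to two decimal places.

0.80

Cpu = (USL − μ̂) / (3σ̂) = (1697.5 − 1652.1) / (3 × 18.803) = 0.8048; Cpl = (μ̂ − LSL) / (3σ̂) = (1652.1 − 1601.1) / (3 × 18.803) = 0.9041; Cpk = min(Cpu, Cpl) = 0.8048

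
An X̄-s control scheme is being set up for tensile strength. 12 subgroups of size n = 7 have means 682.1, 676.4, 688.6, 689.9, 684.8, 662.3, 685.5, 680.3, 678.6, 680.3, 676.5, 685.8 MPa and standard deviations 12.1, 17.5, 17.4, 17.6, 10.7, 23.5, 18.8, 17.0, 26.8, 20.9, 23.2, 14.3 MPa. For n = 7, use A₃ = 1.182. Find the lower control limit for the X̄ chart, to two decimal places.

659.27

X̄̄ = (682.1 + 676.4 + 688.6 + 689.9 + 684.8 + 662.3 + 685.5 + 680.3 + 678.6 + 680.3 + 676.5 + 685.8) / 12 = 680.9250
s̄ = (12.1 + 17.5 + 17.4 + 17.6 + 10.7 + 23.5 + 18.8 + 17.0 + 26.8 + 20.9 + 23.2 + 14.3) / 12 = 18.3167
LCL = X̄̄ − A₃·s̄ = 680.9250 − 1.182 × 18.3167 = 659.2747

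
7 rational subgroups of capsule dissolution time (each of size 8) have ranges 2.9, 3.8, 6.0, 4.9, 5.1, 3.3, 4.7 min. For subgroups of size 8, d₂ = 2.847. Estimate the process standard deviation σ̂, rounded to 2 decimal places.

1.54

R̄ = (2.9 + 3.8 + 6.0 + 4.9 + 5.1 + 3.3 + 4.7) / 7 = 4.3857
σ̂ = R̄ / d₂ = 4.3857 / 2.847 = 1.5405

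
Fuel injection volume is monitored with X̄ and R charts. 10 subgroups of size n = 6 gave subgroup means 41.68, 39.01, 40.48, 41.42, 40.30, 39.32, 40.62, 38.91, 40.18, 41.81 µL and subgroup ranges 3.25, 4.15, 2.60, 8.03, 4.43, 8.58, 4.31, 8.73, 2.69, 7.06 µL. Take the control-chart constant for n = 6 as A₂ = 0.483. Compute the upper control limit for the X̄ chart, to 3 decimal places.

42.973

X̄̄ = (41.68 + 39.01 + 40.48 + 41.42 + 40.30 + 39.32 + 40.62 + 38.91 + 40.18 + 41.81) / 10 = 403.7300 / 10 = 40.3730
R̄ = (3.25 + 4.15 + 2.60 + 8.03 + 4.43 + 8.58 + 4.31 + 8.73 + 2.69 + 7.06) / 10 = 53.8300 / 10 = 5.3830
UCL = X̄̄ + A₂·R̄ = 40.3730 + 0.483 × 5.3830 = 42.9730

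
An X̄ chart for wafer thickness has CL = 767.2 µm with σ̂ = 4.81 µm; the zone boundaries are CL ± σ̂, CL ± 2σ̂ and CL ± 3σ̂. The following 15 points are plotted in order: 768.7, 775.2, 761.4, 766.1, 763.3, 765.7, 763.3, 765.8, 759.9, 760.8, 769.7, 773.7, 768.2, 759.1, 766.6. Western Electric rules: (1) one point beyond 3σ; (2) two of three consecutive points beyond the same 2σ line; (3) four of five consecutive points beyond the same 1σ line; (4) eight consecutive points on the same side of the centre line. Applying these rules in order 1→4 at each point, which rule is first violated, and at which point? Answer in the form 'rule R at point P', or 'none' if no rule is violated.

rule 4 at point 10

Zone of each point (C = within 1σ̂, B = 1σ̂–2σ̂, A = 2σ̂–3σ̂, * = beyond 3σ̂; sign = side of CL): 1:+C, 2:+B, 3:-B, 4:-C, 5:-C, 6:-C, 7:-C, 8:-C, 9:-B, 10:-B, 11:+C, 12:+B, 13:+C, 14:-B, 15:-C
Rule 4 (eight consecutive points on the same side of the centre line) is satisfied at point 10.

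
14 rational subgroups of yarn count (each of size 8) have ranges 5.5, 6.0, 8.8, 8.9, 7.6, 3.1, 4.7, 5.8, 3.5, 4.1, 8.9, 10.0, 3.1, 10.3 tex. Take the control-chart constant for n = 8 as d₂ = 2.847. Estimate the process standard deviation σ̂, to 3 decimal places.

2.266

R̄ = (5.5 + 6.0 + 8.8 + 8.9 + 7.6 + 3.1 + 4.7 + 5.8 + 3.5 + 4.1 + 8.9 + 10.0 + 3.1 + 10.3) / 14 = 6.4500
σ̂ = R̄ / d₂ = 6.4500 / 2.847 = 2.2655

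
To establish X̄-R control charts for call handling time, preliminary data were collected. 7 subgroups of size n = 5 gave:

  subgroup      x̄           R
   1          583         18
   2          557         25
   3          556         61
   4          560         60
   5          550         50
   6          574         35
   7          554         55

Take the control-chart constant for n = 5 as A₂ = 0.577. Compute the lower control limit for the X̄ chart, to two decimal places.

X̄̄ = (583 + 557 + 556 + 560 + 550 + 574 + 554) / 7 = 3934.0000 / 7 = 562.0000
R̄ = (18 + 25 + 61 + 60 + 50 + 35 + 55) / 7 = 304.0000 / 7 = 43.4286
LCL = X̄̄ − A₂·R̄ = 562.0000 − 0.577 × 43.4286 = 536.9417

536.94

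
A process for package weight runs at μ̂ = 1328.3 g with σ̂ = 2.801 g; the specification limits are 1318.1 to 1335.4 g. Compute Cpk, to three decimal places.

Cpu = (USL − μ̂) / (3σ̂) = (1335.4 − 1328.3) / (3 × 2.801) = 0.8449; Cpl = (μ̂ − LSL) / (3σ̂) = (1328.3 − 1318.1) / (3 × 2.801) = 1.2139; Cpk = min(Cpu, Cpl) = 0.8449

0.845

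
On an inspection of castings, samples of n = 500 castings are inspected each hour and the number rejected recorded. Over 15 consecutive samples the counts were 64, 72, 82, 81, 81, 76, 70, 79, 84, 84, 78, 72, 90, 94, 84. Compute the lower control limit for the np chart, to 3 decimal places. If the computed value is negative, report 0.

54.882

p̄ = Σdᵢ / (k·n) = 1191 / (15 × 500) = 0.15880
LCL = np̄ − 3·√(np̄(1−p̄)) = 79.4000 − 3 × 8.1726 = 54.8822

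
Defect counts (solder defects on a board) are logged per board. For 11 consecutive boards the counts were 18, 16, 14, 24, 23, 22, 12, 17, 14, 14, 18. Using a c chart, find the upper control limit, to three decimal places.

29.988

c̄ = (18 + 16 + 14 + 24 + 23 + 22 + 12 + 17 + 14 + 14 + 18) / 11 = 192 / 11 = 17.4545
UCL = c̄ + 3√c̄ = 17.4545 + 3 × √17.4545 = 17.4545 + 3 × 4.1779 = 29.9881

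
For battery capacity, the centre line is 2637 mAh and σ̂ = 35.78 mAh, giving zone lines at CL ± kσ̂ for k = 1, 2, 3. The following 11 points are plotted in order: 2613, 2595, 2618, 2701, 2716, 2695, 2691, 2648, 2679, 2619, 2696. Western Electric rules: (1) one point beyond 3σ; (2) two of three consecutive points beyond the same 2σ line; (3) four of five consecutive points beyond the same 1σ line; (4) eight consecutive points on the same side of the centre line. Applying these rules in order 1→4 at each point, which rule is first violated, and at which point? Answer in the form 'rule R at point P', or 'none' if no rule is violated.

Zone of each point (C = within 1σ̂, B = 1σ̂–2σ̂, A = 2σ̂–3σ̂, * = beyond 3σ̂; sign = side of CL): 1:-C, 2:-B, 3:-C, 4:+B, 5:+A, 6:+B, 7:+B, 8:+C, 9:+B, 10:-C, 11:+B
Rule 3 (four of five consecutive points beyond the same 1σ limit) is satisfied at point 7.

rule 3 at point 7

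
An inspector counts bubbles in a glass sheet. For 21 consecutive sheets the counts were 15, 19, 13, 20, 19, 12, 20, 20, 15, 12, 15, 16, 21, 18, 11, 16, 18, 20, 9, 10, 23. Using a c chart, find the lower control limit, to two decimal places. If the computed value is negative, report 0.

c̄ = (15 + 19 + 13 + 20 + 19 + 12 + 20 + 20 + 15 + 12 + 15 + 16 + 21 + 18 + 11 + 16 + 18 + 20 + 9 + 10 + 23) / 21 = 342 / 21 = 16.2857
LCL = c̄ − 3√c̄ = 16.2857 − 3 × 4.0356 = 4.1790

4.18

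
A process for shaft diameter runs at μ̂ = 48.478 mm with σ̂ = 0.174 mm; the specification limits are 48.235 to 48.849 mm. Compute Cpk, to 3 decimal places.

0.466

Cpu = (USL − μ̂) / (3σ̂) = (48.849 − 48.478) / (3 × 0.174) = 0.7107; Cpl = (μ̂ − LSL) / (3σ̂) = (48.478 − 48.235) / (3 × 0.174) = 0.4655; Cpk = min(Cpu, Cpl) = 0.4655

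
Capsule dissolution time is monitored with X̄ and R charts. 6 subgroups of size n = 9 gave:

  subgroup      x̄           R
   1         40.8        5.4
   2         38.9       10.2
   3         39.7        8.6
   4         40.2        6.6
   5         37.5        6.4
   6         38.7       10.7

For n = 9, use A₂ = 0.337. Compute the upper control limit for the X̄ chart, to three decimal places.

41.990

X̄̄ = (40.8 + 38.9 + 39.7 + 40.2 + 37.5 + 38.7) / 6 = 235.8000 / 6 = 39.3000
R̄ = (5.4 + 10.2 + 8.6 + 6.6 + 6.4 + 10.7) / 6 = 47.9000 / 6 = 7.9833
UCL = X̄̄ + A₂·R̄ = 39.3000 + 0.337 × 7.9833 = 41.9904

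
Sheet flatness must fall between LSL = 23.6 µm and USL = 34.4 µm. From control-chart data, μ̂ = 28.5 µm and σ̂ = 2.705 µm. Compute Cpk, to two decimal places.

0.60

Cpu = (USL − μ̂) / (3σ̂) = (34.4 − 28.5) / (3 × 2.705) = 0.7270; Cpl = (μ̂ − LSL) / (3σ̂) = (28.5 − 23.6) / (3 × 2.705) = 0.6038; Cpk = min(Cpu, Cpl) = 0.6038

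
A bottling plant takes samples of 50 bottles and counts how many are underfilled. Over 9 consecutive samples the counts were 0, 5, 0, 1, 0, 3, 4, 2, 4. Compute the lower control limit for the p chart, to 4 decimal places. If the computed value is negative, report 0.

p̄ = Σdᵢ / (k·n) = 19 / (9 × 50) = 0.04222
LCL = p̄ − 3·√(p̄(1−p̄)/n) = 0.04222 − 3 × 0.02844 = -0.04310 → 0 (negative, so LCL = 0)

0.0000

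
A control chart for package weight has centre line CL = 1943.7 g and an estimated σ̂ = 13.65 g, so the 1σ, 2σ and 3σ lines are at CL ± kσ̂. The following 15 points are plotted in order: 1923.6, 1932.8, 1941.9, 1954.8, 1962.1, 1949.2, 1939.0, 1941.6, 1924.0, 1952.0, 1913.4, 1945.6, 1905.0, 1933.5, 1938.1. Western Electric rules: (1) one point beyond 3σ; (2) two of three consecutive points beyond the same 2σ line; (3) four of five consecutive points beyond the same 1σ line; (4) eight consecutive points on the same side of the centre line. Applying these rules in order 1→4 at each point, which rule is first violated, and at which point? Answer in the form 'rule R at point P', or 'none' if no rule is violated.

Zone of each point (C = within 1σ̂, B = 1σ̂–2σ̂, A = 2σ̂–3σ̂, * = beyond 3σ̂; sign = side of CL): 1:-B, 2:-C, 3:-C, 4:+C, 5:+B, 6:+C, 7:-C, 8:-C, 9:-B, 10:+C, 11:-A, 12:+C, 13:-A, 14:-C, 15:-C
Rule 2 (two of three consecutive points beyond the same 2σ limit) is satisfied at point 13.

rule 2 at point 13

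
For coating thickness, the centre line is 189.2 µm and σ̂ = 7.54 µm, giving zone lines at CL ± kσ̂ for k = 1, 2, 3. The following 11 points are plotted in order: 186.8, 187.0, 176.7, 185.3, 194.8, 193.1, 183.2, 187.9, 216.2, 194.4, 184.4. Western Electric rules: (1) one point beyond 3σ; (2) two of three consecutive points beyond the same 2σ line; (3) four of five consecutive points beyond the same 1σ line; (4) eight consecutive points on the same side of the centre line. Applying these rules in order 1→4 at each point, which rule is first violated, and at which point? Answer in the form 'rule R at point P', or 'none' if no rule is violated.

Zone of each point (C = within 1σ̂, B = 1σ̂–2σ̂, A = 2σ̂–3σ̂, * = beyond 3σ̂; sign = side of CL): 1:-C, 2:-C, 3:-B, 4:-C, 5:+C, 6:+C, 7:-C, 8:-C, 9:+*, 10:+C, 11:-C
Rule 1 (one point beyond the 3σ limits) is satisfied at point 9.

rule 1 at point 9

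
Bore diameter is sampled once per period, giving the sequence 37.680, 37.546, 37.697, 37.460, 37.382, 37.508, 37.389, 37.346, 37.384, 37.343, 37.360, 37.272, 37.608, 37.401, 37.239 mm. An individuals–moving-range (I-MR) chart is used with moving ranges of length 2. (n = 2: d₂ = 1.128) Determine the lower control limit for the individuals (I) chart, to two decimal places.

37.10

X̄ = (37.680 + 37.546 + 37.697 + 37.460 + 37.382 + 37.508 + 37.389 + 37.346 + 37.384 + 37.343 + 37.360 + 37.272 + 37.608 + 37.401 + 37.239) / 15 = 37.4410
Moving ranges: 0.134, 0.151, 0.237, 0.078, 0.126, 0.119, 0.043, 0.038, 0.041, 0.017, 0.088, 0.336, 0.207, 0.162; M̄R̄ = 1.7770 / 14 = 0.1269
LCL = X̄ − 3·M̄R̄/d₂ = 37.4410 − 3 × 0.1269 / 1.128 = 37.1034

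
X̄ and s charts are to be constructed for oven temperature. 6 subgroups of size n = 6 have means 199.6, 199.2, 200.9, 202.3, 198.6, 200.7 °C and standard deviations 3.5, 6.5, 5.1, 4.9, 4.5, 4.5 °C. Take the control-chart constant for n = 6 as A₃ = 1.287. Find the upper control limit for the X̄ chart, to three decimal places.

206.437

X̄̄ = (199.6 + 199.2 + 200.9 + 202.3 + 198.6 + 200.7) / 6 = 200.2167
s̄ = (3.5 + 6.5 + 5.1 + 4.9 + 4.5 + 4.5) / 6 = 4.8333
UCL = X̄̄ + A₃·s̄ = 200.2167 + 1.287 × 4.8333 = 206.4372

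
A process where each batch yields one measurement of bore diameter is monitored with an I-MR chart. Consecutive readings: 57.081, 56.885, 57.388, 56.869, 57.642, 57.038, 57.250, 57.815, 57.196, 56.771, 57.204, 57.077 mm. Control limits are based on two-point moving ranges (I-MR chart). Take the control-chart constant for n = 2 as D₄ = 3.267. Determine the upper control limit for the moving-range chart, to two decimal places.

Moving ranges: 0.196, 0.503, 0.519, 0.773, 0.604, 0.212, 0.565, 0.619, 0.425, 0.433, 0.127; M̄R̄ = 4.9760 / 11 = 0.4524
UCL_MR = D₄·M̄R̄ = 3.267 × 0.4524 = 1.4779

1.48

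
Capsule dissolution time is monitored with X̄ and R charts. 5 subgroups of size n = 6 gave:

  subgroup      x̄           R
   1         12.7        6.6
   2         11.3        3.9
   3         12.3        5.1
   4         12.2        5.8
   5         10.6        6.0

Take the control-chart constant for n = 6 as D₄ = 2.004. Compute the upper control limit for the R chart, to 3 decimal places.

10.982

R̄ = (6.6 + 3.9 + 5.1 + 5.8 + 6.0) / 5 = 27.4000 / 5 = 5.4800
UCL_R = D₄·R̄ = 2.004 × 5.4800 = 10.9819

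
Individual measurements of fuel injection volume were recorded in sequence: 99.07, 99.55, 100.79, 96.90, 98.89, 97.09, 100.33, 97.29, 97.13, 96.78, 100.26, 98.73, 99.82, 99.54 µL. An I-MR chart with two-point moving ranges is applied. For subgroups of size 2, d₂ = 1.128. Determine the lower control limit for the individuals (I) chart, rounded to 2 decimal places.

X̄ = (99.07 + 99.55 + 100.79 + 96.90 + 98.89 + 97.09 + 100.33 + 97.29 + 97.13 + 96.78 + 100.26 + 98.73 + 99.82 + 99.54) / 14 = 98.7264
Moving ranges: 0.48, 1.24, 3.89, 1.99, 1.80, 3.24, 3.04, 0.16, 0.35, 3.48, 1.53, 1.09, 0.28; M̄R̄ = 22.5700 / 13 = 1.7362
LCL = X̄ − 3·M̄R̄/d₂ = 98.7264 − 3 × 1.7362 / 1.128 = 94.1090

94.11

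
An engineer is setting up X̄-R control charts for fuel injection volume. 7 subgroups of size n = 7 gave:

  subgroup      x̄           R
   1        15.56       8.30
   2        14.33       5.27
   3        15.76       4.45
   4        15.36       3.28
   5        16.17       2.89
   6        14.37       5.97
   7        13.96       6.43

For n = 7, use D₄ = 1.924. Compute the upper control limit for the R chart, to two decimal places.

R̄ = (8.30 + 5.27 + 4.45 + 3.28 + 2.89 + 5.97 + 6.43) / 7 = 36.5900 / 7 = 5.2271
UCL_R = D₄·R̄ = 1.924 × 5.2271 = 10.0570

10.06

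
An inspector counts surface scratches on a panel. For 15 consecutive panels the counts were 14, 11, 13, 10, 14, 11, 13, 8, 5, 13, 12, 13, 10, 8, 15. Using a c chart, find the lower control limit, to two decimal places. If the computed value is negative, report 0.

c̄ = (14 + 11 + 13 + 10 + 14 + 11 + 13 + 8 + 5 + 13 + 12 + 13 + 10 + 8 + 15) / 15 = 170 / 15 = 11.3333
LCL = c̄ − 3√c̄ = 11.3333 − 3 × 3.3665 = 1.2338

1.23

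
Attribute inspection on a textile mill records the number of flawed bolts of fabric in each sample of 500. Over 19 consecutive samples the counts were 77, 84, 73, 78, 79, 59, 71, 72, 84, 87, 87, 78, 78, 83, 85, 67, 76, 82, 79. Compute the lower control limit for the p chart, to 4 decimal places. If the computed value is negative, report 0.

0.1070

p̄ = Σdᵢ / (k·n) = 1479 / (19 × 500) = 0.15568
LCL = p̄ − 3·√(p̄(1−p̄)/n) = 0.15568 − 3 × 0.01621 = 0.10704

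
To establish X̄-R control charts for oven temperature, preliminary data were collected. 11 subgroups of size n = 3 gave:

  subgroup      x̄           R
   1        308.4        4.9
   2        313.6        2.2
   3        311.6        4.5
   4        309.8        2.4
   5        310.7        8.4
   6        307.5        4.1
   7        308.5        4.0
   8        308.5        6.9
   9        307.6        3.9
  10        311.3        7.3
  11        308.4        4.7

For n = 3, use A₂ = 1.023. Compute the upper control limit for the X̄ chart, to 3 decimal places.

314.584

X̄̄ = (308.4 + 313.6 + 311.6 + 309.8 + 310.7 + 307.5 + 308.5 + 308.5 + 307.6 + 311.3 + 308.4) / 11 = 3405.9000 / 11 = 309.6273
R̄ = (4.9 + 2.2 + 4.5 + 2.4 + 8.4 + 4.1 + 4.0 + 6.9 + 3.9 + 7.3 + 4.7) / 11 = 53.3000 / 11 = 4.8455
UCL = X̄̄ + A₂·R̄ = 309.6273 + 1.023 × 4.8455 = 314.5842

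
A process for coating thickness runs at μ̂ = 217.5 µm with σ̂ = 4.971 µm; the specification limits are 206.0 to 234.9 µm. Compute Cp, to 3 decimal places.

0.969

Cp = (USL − LSL) / (6σ̂) = (234.9 − 206.0) / (6 × 4.971) = 28.9000 / 29.8260 = 0.9690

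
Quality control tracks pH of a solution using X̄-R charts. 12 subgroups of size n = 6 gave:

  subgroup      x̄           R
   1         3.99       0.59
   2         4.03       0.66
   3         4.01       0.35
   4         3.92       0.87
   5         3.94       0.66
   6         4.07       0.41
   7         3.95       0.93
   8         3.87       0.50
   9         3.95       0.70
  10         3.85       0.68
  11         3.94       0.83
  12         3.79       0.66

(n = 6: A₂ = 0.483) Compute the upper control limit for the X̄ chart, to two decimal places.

4.26

X̄̄ = (3.99 + 4.03 + 4.01 + 3.92 + 3.94 + 4.07 + 3.95 + 3.87 + 3.95 + 3.85 + 3.94 + 3.79) / 12 = 47.3100 / 12 = 3.9425
R̄ = (0.59 + 0.66 + 0.35 + 0.87 + 0.66 + 0.41 + 0.93 + 0.50 + 0.70 + 0.68 + 0.83 + 0.66) / 12 = 7.8400 / 12 = 0.6533
UCL = X̄̄ + A₂·R̄ = 3.9425 + 0.483 × 0.6533 = 4.2581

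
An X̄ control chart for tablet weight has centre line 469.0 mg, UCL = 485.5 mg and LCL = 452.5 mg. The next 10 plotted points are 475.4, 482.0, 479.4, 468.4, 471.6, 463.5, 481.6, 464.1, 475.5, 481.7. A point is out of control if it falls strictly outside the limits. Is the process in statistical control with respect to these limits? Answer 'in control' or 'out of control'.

in control

All 10 points lie within [452.5, 485.5].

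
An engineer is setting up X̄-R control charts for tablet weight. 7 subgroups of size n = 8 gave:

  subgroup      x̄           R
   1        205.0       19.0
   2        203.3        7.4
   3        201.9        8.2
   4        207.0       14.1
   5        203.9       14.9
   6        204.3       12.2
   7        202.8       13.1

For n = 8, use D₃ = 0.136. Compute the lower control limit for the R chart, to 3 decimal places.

R̄ = (19.0 + 7.4 + 8.2 + 14.1 + 14.9 + 12.2 + 13.1) / 7 = 88.9000 / 7 = 12.7000
LCL_R = D₃·R̄ = 0.136 × 12.7000 = 1.7272

1.727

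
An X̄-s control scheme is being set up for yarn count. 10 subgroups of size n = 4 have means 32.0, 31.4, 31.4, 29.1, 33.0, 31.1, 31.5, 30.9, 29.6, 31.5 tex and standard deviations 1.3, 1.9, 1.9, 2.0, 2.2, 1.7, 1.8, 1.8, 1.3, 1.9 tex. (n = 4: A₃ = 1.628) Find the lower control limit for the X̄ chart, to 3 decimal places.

X̄̄ = (32.0 + 31.4 + 31.4 + 29.1 + 33.0 + 31.1 + 31.5 + 30.9 + 29.6 + 31.5) / 10 = 31.1500
s̄ = (1.3 + 1.9 + 1.9 + 2.0 + 2.2 + 1.7 + 1.8 + 1.8 + 1.3 + 1.9) / 10 = 1.7800
LCL = X̄̄ − A₃·s̄ = 31.1500 − 1.628 × 1.7800 = 28.2522

28.252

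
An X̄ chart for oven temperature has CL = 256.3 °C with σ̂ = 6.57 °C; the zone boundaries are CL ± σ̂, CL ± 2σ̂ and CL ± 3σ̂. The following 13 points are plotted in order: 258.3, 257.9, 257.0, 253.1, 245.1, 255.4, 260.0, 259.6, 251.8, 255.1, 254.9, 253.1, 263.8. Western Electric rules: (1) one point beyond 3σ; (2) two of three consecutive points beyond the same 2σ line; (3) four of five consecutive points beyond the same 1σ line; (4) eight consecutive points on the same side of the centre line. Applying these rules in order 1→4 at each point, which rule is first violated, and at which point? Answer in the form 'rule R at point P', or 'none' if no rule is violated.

Zone of each point (C = within 1σ̂, B = 1σ̂–2σ̂, A = 2σ̂–3σ̂, * = beyond 3σ̂; sign = side of CL): 1:+C, 2:+C, 3:+C, 4:-C, 5:-B, 6:-C, 7:+C, 8:+C, 9:-C, 10:-C, 11:-C, 12:-C, 13:+B
No rule fires across all 13 points.

none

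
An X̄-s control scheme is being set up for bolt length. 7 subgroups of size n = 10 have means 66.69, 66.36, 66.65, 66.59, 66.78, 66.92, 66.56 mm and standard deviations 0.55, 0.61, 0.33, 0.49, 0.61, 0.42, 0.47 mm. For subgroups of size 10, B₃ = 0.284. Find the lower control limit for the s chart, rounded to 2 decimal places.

0.14

s̄ = (0.55 + 0.61 + 0.33 + 0.49 + 0.61 + 0.42 + 0.47) / 7 = 0.4971
LCL_s = B₃·s̄ = 0.284 × 0.4971 = 0.1412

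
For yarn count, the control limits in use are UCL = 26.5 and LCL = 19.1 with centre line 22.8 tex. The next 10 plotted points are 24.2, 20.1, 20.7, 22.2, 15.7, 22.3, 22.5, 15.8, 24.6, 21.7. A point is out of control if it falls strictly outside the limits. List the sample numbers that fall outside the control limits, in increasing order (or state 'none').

Compare each point to [19.1, 26.5]: sample 5 = 15.7 < LCL; sample 8 = 15.8 < LCL.

5, 8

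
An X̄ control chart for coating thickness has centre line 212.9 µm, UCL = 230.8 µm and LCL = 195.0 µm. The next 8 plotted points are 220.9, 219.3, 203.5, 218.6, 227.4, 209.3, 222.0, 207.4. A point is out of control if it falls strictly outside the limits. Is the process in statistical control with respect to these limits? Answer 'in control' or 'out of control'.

in control

All 8 points lie within [195.0, 230.8].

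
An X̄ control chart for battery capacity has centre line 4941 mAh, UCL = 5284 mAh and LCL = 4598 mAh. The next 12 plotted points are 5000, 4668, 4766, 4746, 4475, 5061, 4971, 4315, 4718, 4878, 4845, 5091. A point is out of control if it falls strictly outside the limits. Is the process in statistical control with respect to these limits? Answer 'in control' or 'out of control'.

out of control

Compare each point to [4598, 5284]: sample 5 = 4475 < LCL; sample 8 = 4315 < LCL.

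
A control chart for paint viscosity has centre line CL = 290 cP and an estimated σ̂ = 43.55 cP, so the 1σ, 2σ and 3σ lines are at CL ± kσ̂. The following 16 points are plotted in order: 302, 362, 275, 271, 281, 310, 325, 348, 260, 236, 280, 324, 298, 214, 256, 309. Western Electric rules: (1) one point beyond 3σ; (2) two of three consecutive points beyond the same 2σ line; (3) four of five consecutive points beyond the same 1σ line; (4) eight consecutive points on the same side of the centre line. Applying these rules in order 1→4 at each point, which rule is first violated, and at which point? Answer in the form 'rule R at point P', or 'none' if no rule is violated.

Zone of each point (C = within 1σ̂, B = 1σ̂–2σ̂, A = 2σ̂–3σ̂, * = beyond 3σ̂; sign = side of CL): 1:+C, 2:+B, 3:-C, 4:-C, 5:-C, 6:+C, 7:+C, 8:+B, 9:-C, 10:-B, 11:-C, 12:+C, 13:+C, 14:-B, 15:-C, 16:+C
No rule fires across all 16 points.

none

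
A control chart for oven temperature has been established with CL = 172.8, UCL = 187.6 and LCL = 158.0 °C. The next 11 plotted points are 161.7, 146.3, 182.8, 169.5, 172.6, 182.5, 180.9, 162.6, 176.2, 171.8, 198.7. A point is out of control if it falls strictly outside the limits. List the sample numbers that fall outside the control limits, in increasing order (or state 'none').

2, 11

Compare each point to [158.0, 187.6]: sample 2 = 146.3 < LCL; sample 11 = 198.7 > UCL.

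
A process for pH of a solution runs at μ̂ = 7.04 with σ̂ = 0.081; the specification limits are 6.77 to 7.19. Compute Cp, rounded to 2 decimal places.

0.86

Cp = (USL − LSL) / (6σ̂) = (7.19 − 6.77) / (6 × 0.081) = 0.4200 / 0.4860 = 0.8642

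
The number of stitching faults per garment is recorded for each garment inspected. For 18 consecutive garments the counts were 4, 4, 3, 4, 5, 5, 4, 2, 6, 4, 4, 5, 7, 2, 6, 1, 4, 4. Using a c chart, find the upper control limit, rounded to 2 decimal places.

10.19

c̄ = (4 + 4 + 3 + 4 + 5 + 5 + 4 + 2 + 6 + 4 + 4 + 5 + 7 + 2 + 6 + 1 + 4 + 4) / 18 = 74 / 18 = 4.1111
UCL = c̄ + 3√c̄ = 4.1111 + 3 × √4.1111 = 4.1111 + 3 × 2.0276 = 10.1939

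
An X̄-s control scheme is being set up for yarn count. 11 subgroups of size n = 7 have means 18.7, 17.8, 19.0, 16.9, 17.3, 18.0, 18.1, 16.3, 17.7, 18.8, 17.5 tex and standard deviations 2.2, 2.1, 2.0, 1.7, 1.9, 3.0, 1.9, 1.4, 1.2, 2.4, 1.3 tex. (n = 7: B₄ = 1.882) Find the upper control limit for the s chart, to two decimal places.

s̄ = (2.2 + 2.1 + 2.0 + 1.7 + 1.9 + 3.0 + 1.9 + 1.4 + 1.2 + 2.4 + 1.3) / 11 = 1.9182
UCL_s = B₄·s̄ = 1.882 × 1.9182 = 3.6100

3.61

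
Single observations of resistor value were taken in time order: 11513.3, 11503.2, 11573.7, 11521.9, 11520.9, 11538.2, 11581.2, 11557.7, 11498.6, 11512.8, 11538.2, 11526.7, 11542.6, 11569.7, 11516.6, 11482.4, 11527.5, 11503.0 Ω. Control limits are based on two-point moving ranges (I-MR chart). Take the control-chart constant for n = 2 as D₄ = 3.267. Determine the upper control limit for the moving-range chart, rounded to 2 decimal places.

Moving ranges: 10.1, 70.5, 51.8, 1.0, 17.3, 43.0, 23.5, 59.1, 14.2, 25.4, 11.5, 15.9, 27.1, 53.1, 34.2, 45.1, 24.5; M̄R̄ = 527.3000 / 17 = 31.0176
UCL_MR = D₄·M̄R̄ = 3.267 × 31.0176 = 101.3347

101.33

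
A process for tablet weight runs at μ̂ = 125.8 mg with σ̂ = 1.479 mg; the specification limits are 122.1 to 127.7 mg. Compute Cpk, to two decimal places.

Cpu = (USL − μ̂) / (3σ̂) = (127.7 − 125.8) / (3 × 1.479) = 0.4282; Cpl = (μ̂ − LSL) / (3σ̂) = (125.8 − 122.1) / (3 × 1.479) = 0.8339; Cpk = min(Cpu, Cpl) = 0.4282

0.43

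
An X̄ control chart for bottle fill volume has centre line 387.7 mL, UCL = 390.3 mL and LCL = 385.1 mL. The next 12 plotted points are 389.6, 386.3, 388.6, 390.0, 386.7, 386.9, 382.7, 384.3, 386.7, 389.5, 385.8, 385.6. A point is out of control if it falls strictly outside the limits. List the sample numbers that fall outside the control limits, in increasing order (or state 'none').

Compare each point to [385.1, 390.3]: sample 7 = 382.7 < LCL; sample 8 = 384.3 < LCL.

7, 8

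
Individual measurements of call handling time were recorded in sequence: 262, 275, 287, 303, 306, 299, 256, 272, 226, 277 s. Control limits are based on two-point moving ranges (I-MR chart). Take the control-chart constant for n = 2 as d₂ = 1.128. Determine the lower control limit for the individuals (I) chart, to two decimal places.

X̄ = (262 + 275 + 287 + 303 + 306 + 299 + 256 + 272 + 226 + 277) / 10 = 276.3000
Moving ranges: 13, 12, 16, 3, 7, 43, 16, 46, 51; M̄R̄ = 207.0000 / 9 = 23.0000
LCL = X̄ − 3·M̄R̄/d₂ = 276.3000 − 3 × 23.0000 / 1.128 = 215.1298

215.13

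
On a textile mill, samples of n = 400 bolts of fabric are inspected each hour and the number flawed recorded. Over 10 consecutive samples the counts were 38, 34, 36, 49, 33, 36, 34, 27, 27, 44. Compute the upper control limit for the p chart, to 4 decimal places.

0.1323

p̄ = Σdᵢ / (k·n) = 358 / (10 × 400) = 0.08950
UCL = p̄ + 3·√(p̄(1−p̄)/n) = 0.08950 + 3 × √(0.08950×0.91050/400) = 0.08950 + 3 × 0.01427 = 0.13232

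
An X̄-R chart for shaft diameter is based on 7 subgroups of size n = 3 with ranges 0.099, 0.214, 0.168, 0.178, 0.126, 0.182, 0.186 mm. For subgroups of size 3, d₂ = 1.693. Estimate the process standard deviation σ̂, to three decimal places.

R̄ = (0.099 + 0.214 + 0.168 + 0.178 + 0.126 + 0.182 + 0.186) / 7 = 0.1647
σ̂ = R̄ / d₂ = 0.1647 / 1.693 = 0.0973

0.097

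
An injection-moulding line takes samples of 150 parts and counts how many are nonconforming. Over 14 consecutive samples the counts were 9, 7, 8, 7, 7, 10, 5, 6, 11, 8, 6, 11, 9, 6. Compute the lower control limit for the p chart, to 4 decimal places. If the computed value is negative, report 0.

p̄ = Σdᵢ / (k·n) = 110 / (14 × 150) = 0.05238
LCL = p̄ − 3·√(p̄(1−p̄)/n) = 0.05238 − 3 × 0.01819 = -0.00219 → 0 (negative, so LCL = 0)

0.0000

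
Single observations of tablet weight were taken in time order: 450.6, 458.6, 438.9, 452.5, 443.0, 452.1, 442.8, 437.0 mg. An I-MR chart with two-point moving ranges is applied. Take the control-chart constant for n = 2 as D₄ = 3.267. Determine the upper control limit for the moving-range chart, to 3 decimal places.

35.004

Moving ranges: 8.0, 19.7, 13.6, 9.5, 9.1, 9.3, 5.8; M̄R̄ = 75.0000 / 7 = 10.7143
UCL_MR = D₄·M̄R̄ = 3.267 × 10.7143 = 35.0036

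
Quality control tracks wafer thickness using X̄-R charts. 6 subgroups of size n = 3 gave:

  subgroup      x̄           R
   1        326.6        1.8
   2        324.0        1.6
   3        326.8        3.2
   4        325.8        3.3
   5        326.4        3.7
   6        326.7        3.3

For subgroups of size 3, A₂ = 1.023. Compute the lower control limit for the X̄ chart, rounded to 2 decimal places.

X̄̄ = (326.6 + 324.0 + 326.8 + 325.8 + 326.4 + 326.7) / 6 = 1956.3000 / 6 = 326.0500
R̄ = (1.8 + 1.6 + 3.2 + 3.3 + 3.7 + 3.3) / 6 = 16.9000 / 6 = 2.8167
LCL = X̄̄ − A₂·R̄ = 326.0500 − 1.023 × 2.8167 = 323.1686

323.17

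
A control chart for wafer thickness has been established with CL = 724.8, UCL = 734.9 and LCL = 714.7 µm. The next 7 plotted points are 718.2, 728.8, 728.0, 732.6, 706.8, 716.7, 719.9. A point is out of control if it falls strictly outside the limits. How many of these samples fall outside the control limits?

Compare each point to [714.7, 734.9]: sample 5 = 706.8 < LCL.

1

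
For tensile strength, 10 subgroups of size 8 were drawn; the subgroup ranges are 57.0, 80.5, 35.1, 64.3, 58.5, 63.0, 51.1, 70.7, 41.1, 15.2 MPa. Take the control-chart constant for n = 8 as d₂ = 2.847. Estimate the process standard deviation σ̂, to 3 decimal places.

R̄ = (57.0 + 80.5 + 35.1 + 64.3 + 58.5 + 63.0 + 51.1 + 70.7 + 41.1 + 15.2) / 10 = 53.6500
σ̂ = R̄ / d₂ = 53.6500 / 2.847 = 18.8444

18.844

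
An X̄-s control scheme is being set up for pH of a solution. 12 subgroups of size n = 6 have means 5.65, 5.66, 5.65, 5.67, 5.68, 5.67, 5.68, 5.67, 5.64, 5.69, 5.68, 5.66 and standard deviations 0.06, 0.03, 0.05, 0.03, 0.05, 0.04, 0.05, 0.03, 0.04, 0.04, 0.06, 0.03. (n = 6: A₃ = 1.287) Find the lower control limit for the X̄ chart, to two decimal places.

X̄̄ = (5.65 + 5.66 + 5.65 + 5.67 + 5.68 + 5.67 + 5.68 + 5.67 + 5.64 + 5.69 + 5.68 + 5.66) / 12 = 5.6667
s̄ = (0.06 + 0.03 + 0.05 + 0.03 + 0.05 + 0.04 + 0.05 + 0.03 + 0.04 + 0.04 + 0.06 + 0.03) / 12 = 0.0425
LCL = X̄̄ − A₃·s̄ = 5.6667 − 1.287 × 0.0425 = 5.6120

5.61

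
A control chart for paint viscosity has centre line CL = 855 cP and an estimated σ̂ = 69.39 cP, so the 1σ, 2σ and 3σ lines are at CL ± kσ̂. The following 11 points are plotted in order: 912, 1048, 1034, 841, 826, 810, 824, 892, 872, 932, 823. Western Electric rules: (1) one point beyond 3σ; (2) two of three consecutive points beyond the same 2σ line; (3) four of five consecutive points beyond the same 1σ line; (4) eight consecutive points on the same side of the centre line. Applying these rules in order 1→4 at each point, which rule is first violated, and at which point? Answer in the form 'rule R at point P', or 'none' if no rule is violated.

rule 2 at point 3

Zone of each point (C = within 1σ̂, B = 1σ̂–2σ̂, A = 2σ̂–3σ̂, * = beyond 3σ̂; sign = side of CL): 1:+C, 2:+A, 3:+A, 4:-C, 5:-C, 6:-C, 7:-C, 8:+C, 9:+C, 10:+B, 11:-C
Rule 2 (two of three consecutive points beyond the same 2σ limit) is satisfied at point 3.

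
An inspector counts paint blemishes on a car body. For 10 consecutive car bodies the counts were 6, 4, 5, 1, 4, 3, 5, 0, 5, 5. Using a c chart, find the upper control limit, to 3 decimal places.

c̄ = (6 + 4 + 5 + 1 + 4 + 3 + 5 + 0 + 5 + 5) / 10 = 38 / 10 = 3.8000
UCL = c̄ + 3√c̄ = 3.8000 + 3 × √3.8000 = 3.8000 + 3 × 1.9494 = 9.6481

9.648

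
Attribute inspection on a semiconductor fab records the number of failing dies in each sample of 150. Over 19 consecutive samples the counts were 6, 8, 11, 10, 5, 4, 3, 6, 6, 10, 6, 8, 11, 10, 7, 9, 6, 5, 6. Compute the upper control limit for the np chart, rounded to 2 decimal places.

15.07

p̄ = Σdᵢ / (k·n) = 137 / (19 × 150) = 0.04807
UCL = np̄ + 3·√(np̄(1−p̄)) = 7.2105 + 3 × √(7.2105×0.95193) = 7.2105 + 3 × 2.6199 = 15.0702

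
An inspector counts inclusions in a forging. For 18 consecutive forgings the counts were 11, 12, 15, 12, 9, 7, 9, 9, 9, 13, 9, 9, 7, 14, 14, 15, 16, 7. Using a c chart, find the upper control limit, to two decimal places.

c̄ = (11 + 12 + 15 + 12 + 9 + 7 + 9 + 9 + 9 + 13 + 9 + 9 + 7 + 14 + 14 + 15 + 16 + 7) / 18 = 197 / 18 = 10.9444
UCL = c̄ + 3√c̄ = 10.9444 + 3 × √10.9444 = 10.9444 + 3 × 3.3082 = 20.8692

20.87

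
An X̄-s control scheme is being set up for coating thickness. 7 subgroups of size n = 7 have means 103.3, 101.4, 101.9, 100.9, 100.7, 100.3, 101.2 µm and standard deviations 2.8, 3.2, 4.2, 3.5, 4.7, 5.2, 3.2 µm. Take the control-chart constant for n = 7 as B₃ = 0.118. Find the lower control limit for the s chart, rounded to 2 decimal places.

s̄ = (2.8 + 3.2 + 4.2 + 3.5 + 4.7 + 5.2 + 3.2) / 7 = 3.8286
LCL_s = B₃·s̄ = 0.118 × 3.8286 = 0.4518

0.45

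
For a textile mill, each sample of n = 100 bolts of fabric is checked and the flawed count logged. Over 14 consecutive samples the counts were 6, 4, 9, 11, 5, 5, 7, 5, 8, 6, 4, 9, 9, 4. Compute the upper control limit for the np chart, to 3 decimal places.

14.005

p̄ = Σdᵢ / (k·n) = 92 / (14 × 100) = 0.06571
UCL = np̄ + 3·√(np̄(1−p̄)) = 6.5714 + 3 × √(6.5714×0.93429) = 6.5714 + 3 × 2.4778 = 14.0049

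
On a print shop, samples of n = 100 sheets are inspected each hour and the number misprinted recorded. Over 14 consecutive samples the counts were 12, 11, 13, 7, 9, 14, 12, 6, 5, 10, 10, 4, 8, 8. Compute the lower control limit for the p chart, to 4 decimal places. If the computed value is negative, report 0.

0.0054

p̄ = Σdᵢ / (k·n) = 129 / (14 × 100) = 0.09214
LCL = p̄ − 3·√(p̄(1−p̄)/n) = 0.09214 − 3 × 0.02892 = 0.00537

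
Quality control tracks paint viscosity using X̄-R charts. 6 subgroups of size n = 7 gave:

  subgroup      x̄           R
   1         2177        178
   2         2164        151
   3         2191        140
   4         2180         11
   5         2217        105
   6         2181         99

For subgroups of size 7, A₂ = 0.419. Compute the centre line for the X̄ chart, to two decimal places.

X̄̄ = (2177 + 2164 + 2191 + 2180 + 2217 + 2181) / 6 = 13110.0000 / 6 = 2185.0000
CL = X̄̄ = 2185.0000

2185.00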